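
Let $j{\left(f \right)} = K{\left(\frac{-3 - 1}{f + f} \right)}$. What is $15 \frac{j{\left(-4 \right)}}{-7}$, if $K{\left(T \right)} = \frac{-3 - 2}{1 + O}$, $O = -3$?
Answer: $- \frac{75}{14} \approx -5.3571$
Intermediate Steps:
$K{\left(T \right)} = \frac{5}{2}$ ($K{\left(T \right)} = \frac{-3 - 2}{1 - 3} = - \frac{5}{-2} = \left(-5\right) \left(- \frac{1}{2}\right) = \frac{5}{2}$)
$j{\left(f \right)} = \frac{5}{2}$
$15 \frac{j{\left(-4 \right)}}{-7} = 15 \frac{5}{2 \left(-7\right)} = 15 \cdot \frac{5}{2} \left(- \frac{1}{7}\right) = 15 \left(- \frac{5}{14}\right) = - \frac{75}{14}$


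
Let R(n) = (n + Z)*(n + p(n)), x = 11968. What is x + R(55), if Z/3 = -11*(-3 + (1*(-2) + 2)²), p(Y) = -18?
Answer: 17666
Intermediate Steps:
Z = 99 (Z = 3*(-11*(-3 + (1*(-2) + 2)²)) = 3*(-11*(-3 + (-2 + 2)²)) = 3*(-11*(-3 + 0²)) = 3*(-11*(-3 + 0)) = 3*(-11*(-3)) = 3*33 = 99)
R(n) = (-18 + n)*(99 + n) (R(n) = (n + 99)*(n - 18) = (99 + n)*(-18 + n) = (-18 + n)*(99 + n))
x + R(55) = 11968 + (-1782 + 55² + 81*55) = 11968 + (-1782 + 3025 + 4455) = 11968 + 5698 = 17666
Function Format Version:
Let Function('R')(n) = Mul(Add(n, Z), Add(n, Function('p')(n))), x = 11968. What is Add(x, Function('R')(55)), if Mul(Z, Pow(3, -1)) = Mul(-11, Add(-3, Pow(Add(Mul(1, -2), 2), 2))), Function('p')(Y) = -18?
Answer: 17666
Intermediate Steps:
Z = 99 (Z = Mul(3, Mul(-11, Add(-3, Pow(Add(Mul(1, -2), 2), 2)))) = Mul(3, Mul(-11, Add(-3, Pow(Add(-2, 2), 2)))) = Mul(3, Mul(-11, Add(-3, Pow(0, 2)))) = Mul(3, Mul(-11, Add(-3, 0))) = Mul(3, Mul(-11, -3)) = Mul(3, 33) = 99)
Function('R')(n) = Mul(Add(-18, n), Add(99, n)) (Function('R')(n) = Mul(Add(n, 99), Add(n, -18)) = Mul(Add(99, n), Add(-18, n)) = Mul(Add(-18, n), Add(99, n)))
Add(x, Function('R')(55)) = Add(11968, Add(-1782, Pow(55, 2), Mul(81, 55))) = Add(11968, Add(-1782, 3025, 4455)) = Add(11968, 5698) = 17666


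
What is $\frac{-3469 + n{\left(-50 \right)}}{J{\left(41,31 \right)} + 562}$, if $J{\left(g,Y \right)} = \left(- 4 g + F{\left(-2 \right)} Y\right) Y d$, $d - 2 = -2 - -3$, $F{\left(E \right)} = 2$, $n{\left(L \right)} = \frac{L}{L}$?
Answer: $\frac{867}{2231} \approx 0.38862$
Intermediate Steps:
$n{\left(L \right)} = 1$
$d = 3$ ($d = 2 - -1 = 2 + \left(-2 + 3\right) = 2 + 1 = 3$)
$J{\left(g,Y \right)} = 3 Y \left(- 4 g + 2 Y\right)$ ($J{\left(g,Y \right)} = \left(- 4 g + 2 Y\right) Y 3 = Y \left(- 4 g + 2 Y\right) 3 = 3 Y \left(- 4 g + 2 Y\right)$)
$\frac{-3469 + n{\left(-50 \right)}}{J{\left(41,31 \right)} + 562} = \frac{-3469 + 1}{6 \cdot 31 \left(31 - 82\right) + 562} = - \frac{3468}{6 \cdot 31 \left(31 - 82\right) + 562} = - \frac{3468}{6 \cdot 31 \left(-51\right) + 562} = - \frac{3468}{-9486 + 562} = - \frac{3468}{-8924} = \left(-3468\right) \left(- \frac{1}{8924}\right) = \frac{867}{2231}$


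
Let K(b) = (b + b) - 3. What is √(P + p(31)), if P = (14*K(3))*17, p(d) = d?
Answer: √745 ≈ 27.295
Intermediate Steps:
K(b) = -3 + 2*b (K(b) = 2*b - 3 = -3 + 2*b)
P = 714 (P = (14*(-3 + 2*3))*17 = (14*(-3 + 6))*17 = (14*3)*17 = 42*17 = 714)
√(P + p(31)) = √(714 + 31) = √745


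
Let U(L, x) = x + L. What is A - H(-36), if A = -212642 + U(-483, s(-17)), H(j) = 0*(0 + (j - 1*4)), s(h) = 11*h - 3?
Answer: -213315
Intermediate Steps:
s(h) = -3 + 11*h
H(j) = 0 (H(j) = 0*(0 + (j - 4)) = 0*(0 + (-4 + j)) = 0*(-4 + j) = 0)
U(L, x) = L + x
A = -213315 (A = -212642 + (-483 + (-3 + 11*(-17))) = -212642 + (-483 + (-3 - 187)) = -212642 + (-483 - 190) = -212642 - 673 = -213315)
A - H(-36) = -213315 - 1*0 = -213315 + 0 = -213315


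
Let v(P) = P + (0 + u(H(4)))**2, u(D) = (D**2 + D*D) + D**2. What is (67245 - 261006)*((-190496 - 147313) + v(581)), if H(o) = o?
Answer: 64895209164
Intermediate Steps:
u(D) = 3*D**2 (u(D) = (D**2 + D**2) + D**2 = 2*D**2 + D**2 = 3*D**2)
v(P) = 2304 + P (v(P) = P + (0 + 3*4**2)**2 = P + (0 + 3*16)**2 = P + (0 + 48)**2 = P + 48**2 = P + 2304 = 2304 + P)
(67245 - 261006)*((-190496 - 147313) + v(581)) = (67245 - 261006)*((-190496 - 147313) + (2304 + 581)) = -193761*(-337809 + 2885) = -193761*(-334924) = 64895209164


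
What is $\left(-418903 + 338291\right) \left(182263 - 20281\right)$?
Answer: $-13057692984$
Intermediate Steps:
$\left(-418903 + 338291\right) \left(182263 - 20281\right) = - 80612 \left(182263 - 20281\right) = \left(-80612\right) 161982 = -13057692984$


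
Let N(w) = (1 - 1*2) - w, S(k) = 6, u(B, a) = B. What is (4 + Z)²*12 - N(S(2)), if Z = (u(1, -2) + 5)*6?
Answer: 19207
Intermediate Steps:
Z = 36 (Z = (1 + 5)*6 = 6*6 = 36)
N(w) = -1 - w (N(w) = (1 - 2) - w = -1 - w)
(4 + Z)²*12 - N(S(2)) = (4 + 36)²*12 - (-1 - 1*6) = 40²*12 - (-1 - 6) = 1600*12 - 1*(-7) = 19200 + 7 = 19207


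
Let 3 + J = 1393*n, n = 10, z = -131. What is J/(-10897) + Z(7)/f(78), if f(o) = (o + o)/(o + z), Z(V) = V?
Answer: -6215399/1699932 ≈ -3.6563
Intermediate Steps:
f(o) = 2*o/(-131 + o) (f(o) = (o + o)/(o - 131) = (2*o)/(-131 + o) = 2*o/(-131 + o))
J = 13927 (J = -3 + 1393*10 = -3 + 13930 = 13927)
J/(-10897) + Z(7)/f(78) = 13927/(-10897) + 7/((2*78/(-131 + 78))) = 13927*(-1/10897) + 7/((2*78/(-53))) = -13927/10897 + 7/((2*78*(-1/53))) = -13927/10897 + 7/(-156/53) = -13927/10897 + 7*(-53/156) = -13927/10897 - 371/156 = -6215399/1699932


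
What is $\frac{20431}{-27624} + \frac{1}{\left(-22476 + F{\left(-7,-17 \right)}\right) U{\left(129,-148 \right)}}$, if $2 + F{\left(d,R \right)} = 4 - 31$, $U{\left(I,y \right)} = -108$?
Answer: $- \frac{4138194593}{5595103080} \approx -0.73961$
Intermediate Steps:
$F{\left(d,R \right)} = -29$ ($F{\left(d,R \right)} = -2 + \left(4 - 31\right) = -2 - 27 = -29$)
$\frac{20431}{-27624} + \frac{1}{\left(-22476 + F{\left(-7,-17 \right)}\right) U{\left(129,-148 \right)}} = \frac{20431}{-27624} + \frac{1}{\left(-22476 - 29\right) \left(-108\right)} = 20431 \left(- \frac{1}{27624}\right) + \frac{1}{-22505} \left(- \frac{1}{108}\right) = - \frac{20431}{27624} - - \frac{1}{2430540} = - \frac{20431}{27624} + \frac{1}{2430540} = - \frac{4138194593}{5595103080}$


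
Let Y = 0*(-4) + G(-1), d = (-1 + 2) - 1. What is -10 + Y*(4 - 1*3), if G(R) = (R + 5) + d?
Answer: -6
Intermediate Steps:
d = 0 (d = 1 - 1 = 0)
G(R) = 5 + R (G(R) = (R + 5) + 0 = (5 + R) + 0 = 5 + R)
Y = 4 (Y = 0*(-4) + (5 - 1) = 0 + 4 = 4)
-10 + Y*(4 - 1*3) = -10 + 4*(4 - 1*3) = -10 + 4*(4 - 3) = -10 + 4*1 = -10 + 4 = -6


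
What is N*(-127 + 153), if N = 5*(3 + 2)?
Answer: 650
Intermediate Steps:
N = 25 (N = 5*5 = 25)
N*(-127 + 153) = 25*(-127 + 153) = 25*26 = 650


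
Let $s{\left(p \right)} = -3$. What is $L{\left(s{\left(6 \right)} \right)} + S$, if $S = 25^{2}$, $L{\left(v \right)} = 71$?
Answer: $696$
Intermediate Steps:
$S = 625$
$L{\left(s{\left(6 \right)} \right)} + S = 71 + 625 = 696$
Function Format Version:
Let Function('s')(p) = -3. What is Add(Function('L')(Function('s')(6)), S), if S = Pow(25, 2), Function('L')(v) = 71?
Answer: 696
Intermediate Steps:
S = 625
Add(Function('L')(Function('s')(6)), S) = Add(71, 625) = 696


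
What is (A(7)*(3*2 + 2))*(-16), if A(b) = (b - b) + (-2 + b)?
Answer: -640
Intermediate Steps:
A(b) = -2 + b (A(b) = 0 + (-2 + b) = -2 + b)
(A(7)*(3*2 + 2))*(-16) = ((-2 + 7)*(3*2 + 2))*(-16) = (5*(6 + 2))*(-16) = (5*8)*(-16) = 40*(-16) = -640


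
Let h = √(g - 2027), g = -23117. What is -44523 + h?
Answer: -44523 + 2*I*√6286 ≈ -44523.0 + 158.57*I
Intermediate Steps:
h = 2*I*√6286 (h = √(-23117 - 2027) = √(-25144) = 2*I*√6286 ≈ 158.57*I)
-44523 + h = -44523 + 2*I*√6286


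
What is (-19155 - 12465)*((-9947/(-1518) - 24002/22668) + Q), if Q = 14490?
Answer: -219052069604700/477917 ≈ -4.5835e+8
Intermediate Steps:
(-19155 - 12465)*((-9947/(-1518) - 24002/22668) + Q) = (-19155 - 12465)*((-9947/(-1518) - 24002/22668) + 14490) = -31620*((-9947*(-1/1518) - 24002*1/22668) + 14490) = -31620*((9947/1518 - 12001/11334) + 14490) = -31620*(2625605/477917 + 14490) = -31620*6927642935/477917 = -219052069604700/477917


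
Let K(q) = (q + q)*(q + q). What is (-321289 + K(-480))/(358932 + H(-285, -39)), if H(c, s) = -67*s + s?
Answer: 600311/361506 ≈ 1.6606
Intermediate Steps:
K(q) = 4*q**2 (K(q) = (2*q)*(2*q) = 4*q**2)
H(c, s) = -66*s
(-321289 + K(-480))/(358932 + H(-285, -39)) = (-321289 + 4*(-480)**2)/(358932 - 66*(-39)) = (-321289 + 4*230400)/(358932 + 2574) = (-321289 + 921600)/361506 = 600311*(1/361506) = 600311/361506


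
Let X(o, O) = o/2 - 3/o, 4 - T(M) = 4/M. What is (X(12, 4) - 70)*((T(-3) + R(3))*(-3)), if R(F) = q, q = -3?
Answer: 1799/4 ≈ 449.75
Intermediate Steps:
R(F) = -3
T(M) = 4 - 4/M
X(o, O) = o/2 - 3/o (X(o, O) = o*(½) - 3/o = o/2 - 3/o)
(X(12, 4) - 70)*((T(-3) + R(3))*(-3)) = (((½)*12 - 3/12) - 70)*(((4 - 4/(-3)) - 3)*(-3)) = ((6 - 3*1/12) - 70)*(((4 - 4*(-⅓)) - 3)*(-3)) = ((6 - ¼) - 70)*(((4 + 4/3) - 3)*(-3)) = (23/4 - 70)*((16/3 - 3)*(-3)) = -1799*(-3)/12 = -257/4*(-7) = 1799/4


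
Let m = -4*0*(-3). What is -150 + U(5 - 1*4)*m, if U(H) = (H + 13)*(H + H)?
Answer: -150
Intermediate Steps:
m = 0 (m = 0*(-3) = 0)
U(H) = 2*H*(13 + H) (U(H) = (13 + H)*(2*H) = 2*H*(13 + H))
-150 + U(5 - 1*4)*m = -150 + (2*(5 - 1*4)*(13 + (5 - 1*4)))*0 = -150 + (2*(5 - 4)*(13 + (5 - 4)))*0 = -150 + (2*1*(13 + 1))*0 = -150 + (2*1*14)*0 = -150 + 28*0 = -150 + 0 = -150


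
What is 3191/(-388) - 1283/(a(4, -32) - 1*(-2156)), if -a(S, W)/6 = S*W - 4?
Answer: -1238109/142978 ≈ -8.6594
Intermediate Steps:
a(S, W) = 24 - 6*S*W (a(S, W) = -6*(S*W - 4) = -6*(-4 + S*W) = 24 - 6*S*W)
3191/(-388) - 1283/(a(4, -32) - 1*(-2156)) = 3191/(-388) - 1283/((24 - 6*4*(-32)) - 1*(-2156)) = 3191*(-1/388) - 1283/((24 + 768) + 2156) = -3191/388 - 1283/(792 + 2156) = -3191/388 - 1283/2948 = -1238109/142978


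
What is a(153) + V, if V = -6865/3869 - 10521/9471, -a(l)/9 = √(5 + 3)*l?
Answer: -5034484/1744919 - 2754*√2 ≈ -3897.6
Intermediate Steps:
a(l) = -18*l*√2 (a(l) = -9*√(5 + 3)*l = -9*√8*l = -9*2*√2*l = -18*l*√2)
V = -5034484/1744919 (V = -6865*1/3869 - 10521*1/9471 = -6865/3869 - 501/451 = -5034484/1744919 ≈ -2.8852)
a(153) + V = -18*153*√2 - 5034484/1744919 = -2754*√2 - 5034484/1744919 = -5034484/1744919 - 2754*√2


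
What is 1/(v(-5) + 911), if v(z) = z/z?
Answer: 1/912 ≈ 0.0010965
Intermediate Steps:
v(z) = 1
1/(v(-5) + 911) = 1/(1 + 911) = 1/912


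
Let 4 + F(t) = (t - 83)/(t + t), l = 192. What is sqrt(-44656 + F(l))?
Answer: I*sqrt(102895986)/48 ≈ 211.33*I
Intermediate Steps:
F(t) = -4 + (-83 + t)/(2*t) (F(t) = -4 + (t - 83)/(t + t) = -4 + (-83 + t)/((2*t)) = -4 + (-83 + t)*(1/(2*t)) = -4 + (-83 + t)/(2*t))
sqrt(-44656 + F(l)) = sqrt(-44656 + (1/2)*(-83 - 7*192)/192) = sqrt(-44656 + (1/2)*(1/192)*(-83 - 1344)) = sqrt(-44656 + (1/2)*(1/192)*(-1427)) = sqrt(-44656 - 1427/384) = sqrt(-17149331/384) = I*sqrt(102895986)/48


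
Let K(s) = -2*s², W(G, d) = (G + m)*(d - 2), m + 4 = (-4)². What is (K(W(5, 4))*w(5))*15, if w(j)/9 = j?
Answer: -1560600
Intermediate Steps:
m = 12 (m = -4 + (-4)² = -4 + 16 = 12)
w(j) = 9*j
W(G, d) = (-2 + d)*(12 + G) (W(G, d) = (G + 12)*(d - 2) = (12 + G)*(-2 + d) = (-2 + d)*(12 + G))
(K(W(5, 4))*w(5))*15 = ((-2*(-24 - 2*5 + 12*4 + 5*4)²)*(9*5))*15 = (-2*(-24 - 10 + 48 + 20)²*45)*15 = (-2*34²*45)*15 = (-2*1156*45)*15 = -2312*45*15 = -104040*15 = -1560600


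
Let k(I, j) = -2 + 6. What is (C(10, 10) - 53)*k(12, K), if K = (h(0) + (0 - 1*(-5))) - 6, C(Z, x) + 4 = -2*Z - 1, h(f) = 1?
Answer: -312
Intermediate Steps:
C(Z, x) = -5 - 2*Z (C(Z, x) = -4 + (-2*Z - 1) = -4 + (-1 - 2*Z) = -5 - 2*Z)
K = 0 (K = (1 + (0 - 1*(-5))) - 6 = (1 + (0 + 5)) - 6 = (1 + 5) - 6 = 6 - 6 = 0)
k(I, j) = 4
(C(10, 10) - 53)*k(12, K) = ((-5 - 2*10) - 53)*4 = ((-5 - 20) - 53)*4 = (-25 - 53)*4 = -78*4 = -312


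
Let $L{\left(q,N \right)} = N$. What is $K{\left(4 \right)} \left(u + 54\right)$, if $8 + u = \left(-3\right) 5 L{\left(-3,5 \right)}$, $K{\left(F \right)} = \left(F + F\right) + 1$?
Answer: $-261$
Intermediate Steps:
$K{\left(F \right)} = 1 + 2 F$ ($K{\left(F \right)} = 2 F + 1 = 1 + 2 F$)
$u = -83$ ($u = -8 + \left(-3\right) 5 \cdot 5 = -8 - 75 = -83$)
$K{\left(4 \right)} \left(u + 54\right) = \left(1 + 2 \cdot 4\right) \left(-83 + 54\right) = \left(1 + 8\right) \left(-29\right) = 9 \left(-29\right) = -261$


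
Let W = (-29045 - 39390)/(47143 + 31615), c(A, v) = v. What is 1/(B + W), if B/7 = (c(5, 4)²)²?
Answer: 78758/141065901 ≈ 0.00055831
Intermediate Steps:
B = 1792 (B = 7*(4²)² = 7*16² = 7*256 = 1792)
W = -68435/78758 ≈ -0.86893
1/(B + W) = 1/(1792 - 68435/78758) = 1/(141065901/78758) = 78758/141065901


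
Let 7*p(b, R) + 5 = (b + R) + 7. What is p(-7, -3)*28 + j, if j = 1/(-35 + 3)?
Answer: -1025/32 ≈ -32.031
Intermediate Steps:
p(b, R) = 2/7 + R/7 + b/7 (p(b, R) = -5/7 + ((b + R) + 7)/7 = -5/7 + ((R + b) + 7)/7 = -5/7 + (7 + R + b)/7 = -5/7 + (1 + R/7 + b/7) = 2/7 + R/7 + b/7)
j = -1/32 (j = 1/(-32) = -1/32 ≈ -0.031250)
p(-7, -3)*28 + j = (2/7 + (1/7)*(-3) + (1/7)*(-7))*28 - 1/32 = (2/7 - 3/7 - 1)*28 - 1/32 = -8/7*28 - 1/32 = -32 - 1/32 = -1025/32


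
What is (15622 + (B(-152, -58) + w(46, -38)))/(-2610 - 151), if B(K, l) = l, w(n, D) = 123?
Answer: -15687/2761 ≈ -5.6816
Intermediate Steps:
(15622 + (B(-152, -58) + w(46, -38)))/(-2610 - 151) = (15622 + (-58 + 123))/(-2610 - 151) = (15622 + 65)/(-2761) = 15687*(-1/2761) = -15687/2761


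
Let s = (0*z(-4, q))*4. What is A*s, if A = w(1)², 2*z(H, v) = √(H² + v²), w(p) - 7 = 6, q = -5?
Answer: 0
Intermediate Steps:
w(p) = 13 (w(p) = 7 + 6 = 13)
z(H, v) = √(H² + v²)/2
A = 169 (A = 13² = 169)
s = 0 (s = (0*(√((-4)² + (-5)²)/2))*4 = (0*(√(16 + 25)/2))*4 = (0*(√41/2))*4 = 0*4 = 0)
A*s = 169*0 = 0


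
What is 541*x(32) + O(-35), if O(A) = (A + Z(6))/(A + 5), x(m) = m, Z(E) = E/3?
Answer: 173131/10 ≈ 17313.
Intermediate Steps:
Z(E) = E/3 (Z(E) = E*(⅓) = E/3)
O(A) = (2 + A)/(5 + A) (O(A) = (A + (⅓)*6)/(A + 5) = (A + 2)/(5 + A) = (2 + A)/(5 + A))
541*x(32) + O(-35) = 541*32 + (2 - 35)/(5 - 35) = 17312 - 33/(-30) = 17312 - 1/30*(-33) = 17312 + 11/10 = 173131/10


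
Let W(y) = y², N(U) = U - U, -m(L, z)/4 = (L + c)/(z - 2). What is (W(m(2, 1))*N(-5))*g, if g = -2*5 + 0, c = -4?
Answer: 0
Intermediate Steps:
m(L, z) = -4*(-4 + L)/(-2 + z) (m(L, z) = -4*(L - 4)/(z - 2) = -4*(-4 + L)/(-2 + z))
N(U) = 0
g = -10 (g = -10 + 0 = -10)
(W(m(2, 1))*N(-5))*g = ((4*(4 - 1*2)/(-2 + 1))²*0)*(-10) = ((4*(4 - 2)/(-1))²*0)*(-10) = ((4*(-1)*2)²*0)*(-10) = ((-8)²*0)*(-10) = (64*0)*(-10) = 0*(-10) = 0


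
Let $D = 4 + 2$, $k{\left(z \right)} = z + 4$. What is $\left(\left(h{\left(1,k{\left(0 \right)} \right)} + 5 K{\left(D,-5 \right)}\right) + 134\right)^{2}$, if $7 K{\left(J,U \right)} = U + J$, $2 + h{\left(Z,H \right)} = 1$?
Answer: $\frac{876096}{49} \approx 17880.0$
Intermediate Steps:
$k{\left(z \right)} = 4 + z$
$h{\left(Z,H \right)} = -1$ ($h{\left(Z,H \right)} = -2 + 1 = -1$)
$D = 6$
$K{\left(J,U \right)} = \frac{J}{7} + \frac{U}{7}$ ($K{\left(J,U \right)} = \frac{U + J}{7} = \frac{J + U}{7} = \frac{J}{7} + \frac{U}{7}$)
$\left(\left(h{\left(1,k{\left(0 \right)} \right)} + 5 K{\left(D,-5 \right)}\right) + 134\right)^{2} = \left(\left(-1 + 5 \left(\frac{1}{7} \cdot 6 + \frac{1}{7} \left(-5\right)\right)\right) + 134\right)^{2} = \left(\left(-1 + 5 \left(\frac{6}{7} - \frac{5}{7}\right)\right) + 134\right)^{2} = \left(\left(-1 + 5 \cdot \frac{1}{7}\right) + 134\right)^{2} = \left(\left(-1 + \frac{5}{7}\right) + 134\right)^{2} = \left(- \frac{2}{7} + 134\right)^{2} = \left(\frac{936}{7}\right)^{2} = \frac{876096}{49}$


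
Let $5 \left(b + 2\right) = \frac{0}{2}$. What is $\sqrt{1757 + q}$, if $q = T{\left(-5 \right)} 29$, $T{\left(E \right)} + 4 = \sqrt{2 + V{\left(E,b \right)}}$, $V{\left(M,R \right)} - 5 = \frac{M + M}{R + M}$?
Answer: $\frac{\sqrt{80409 + 203 \sqrt{413}}}{7} \approx 41.535$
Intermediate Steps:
$b = -2$ ($b = -2 + \frac{0 \cdot \frac{1}{2}}{5} = -2 + \frac{1}{5} \cdot 0 = -2 + 0 = -2$)
$V{\left(M,R \right)} = 5 + \frac{2 M}{M + R}$ ($V{\left(M,R \right)} = 5 + \frac{M + M}{R + M} = 5 + \frac{2 M}{M + R}$)
$T{\left(E \right)} = -4 + \sqrt{2 + \frac{-10 + 7 E}{-2 + E}}$ ($T{\left(E \right)} = -4 + \sqrt{2 + \frac{5 \left(-2\right) + 7 E}{E - 2}} = -4 + \sqrt{2 + \frac{-10 + 7 E}{-2 + E}}$)
$q = -116 + \frac{29 \sqrt{413}}{7}$ ($q = \left(-4 + \sqrt{\frac{-14 + 9 \left(-5\right)}{-2 - 5}}\right) 29 = \left(-4 + \sqrt{\frac{-14 - 45}{-7}}\right) 29 = \left(-4 + \sqrt{\left(- \frac{1}{7}\right) \left(-59\right)}\right) 29 = \left(-4 + \sqrt{\frac{59}{7}}\right) 29 = \left(-4 + \frac{\sqrt{413}}{7}\right) 29 = -116 + \frac{29 \sqrt{413}}{7} \approx -31.807$)
$\sqrt{1757 + q} = \sqrt{1757 - \left(116 - \frac{29 \sqrt{413}}{7}\right)} = \sqrt{1641 + \frac{29 \sqrt{413}}{7}}$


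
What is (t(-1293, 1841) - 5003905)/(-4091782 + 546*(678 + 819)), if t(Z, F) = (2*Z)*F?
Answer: 9764731/3274420 ≈ 2.9821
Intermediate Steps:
t(Z, F) = 2*F*Z
(t(-1293, 1841) - 5003905)/(-4091782 + 546*(678 + 819)) = (2*1841*(-1293) - 5003905)/(-4091782 + 546*(678 + 819)) = (-4760826 - 5003905)/(-4091782 + 546*1497) = -9764731/(-4091782 + 817362) = -9764731/(-3274420) = -9764731*(-1/3274420) = 9764731/3274420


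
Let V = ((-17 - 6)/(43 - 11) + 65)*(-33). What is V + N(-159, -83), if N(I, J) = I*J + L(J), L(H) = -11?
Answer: 354071/32 ≈ 11065.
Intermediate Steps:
N(I, J) = -11 + I*J (N(I, J) = I*J - 11 = -11 + I*J)
V = -67881/32 (V = (-23/32 + 65)*(-33) = (2057/32)*(-33) = -67881/32 ≈ -2121.3)
V + N(-159, -83) = -67881/32 + (-11 - 159*(-83)) = -67881/32 + (-11 + 13197) = -67881/32 + 13186 = 354071/32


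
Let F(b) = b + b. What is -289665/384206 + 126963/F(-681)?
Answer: -4097872509/43607381 ≈ -93.972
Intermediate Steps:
F(b) = 2*b
-289665/384206 + 126963/F(-681) = -289665/384206 + 126963/((2*(-681))) = -289665*1/384206 + 126963/(-1362) = -289665/384206 + 126963*(-1/1362) = -289665/384206 - 42321/454 = -4097872509/43607381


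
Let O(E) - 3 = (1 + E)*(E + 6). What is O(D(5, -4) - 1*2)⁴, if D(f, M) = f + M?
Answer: 81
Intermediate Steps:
D(f, M) = M + f
O(E) = 3 + (1 + E)*(6 + E) (O(E) = 3 + (1 + E)*(E + 6) = 3 + (1 + E)*(6 + E))
O(D(5, -4) - 1*2)⁴ = (9 + ((-4 + 5) - 1*2)² + 7*((-4 + 5) - 1*2))⁴ = (9 + (1 - 2)² + 7*(1 - 2))⁴ = (9 + (-1)² + 7*(-1))⁴ = (9 + 1 - 7)⁴ = 3⁴ = 81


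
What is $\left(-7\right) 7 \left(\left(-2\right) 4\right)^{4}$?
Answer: $-200704$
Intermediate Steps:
$\left(-7\right) 7 \left(\left(-2\right) 4\right)^{4} = - 49 \left(-8\right)^{4} = \left(-49\right) 4096 = -200704$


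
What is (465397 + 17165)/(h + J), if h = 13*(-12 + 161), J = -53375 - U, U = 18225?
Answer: -160854/23221 ≈ -6.9271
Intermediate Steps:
J = -71600 (J = -53375 - 1*18225 = -53375 - 18225 = -71600)
h = 1937 (h = 13*149 = 1937)
(465397 + 17165)/(h + J) = (465397 + 17165)/(1937 - 71600) = 482562/(-69663) = 482562*(-1/69663) = -160854/23221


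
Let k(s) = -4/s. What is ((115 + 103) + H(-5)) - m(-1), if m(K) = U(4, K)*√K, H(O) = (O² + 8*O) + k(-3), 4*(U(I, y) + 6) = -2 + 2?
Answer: 613/3 + 6*I ≈ 204.33 + 6.0*I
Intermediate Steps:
U(I, y) = -6 (U(I, y) = -6 + (-2 + 2)/4 = -6 + (¼)*0 = -6 + 0 = -6)
H(O) = 4/3 + O² + 8*O (H(O) = (O² + 8*O) - 4/(-3) = (O² + 8*O) - 4*(-⅓) = (O² + 8*O) + 4/3 = 4/3 + O² + 8*O)
m(K) = -6*√K
((115 + 103) + H(-5)) - m(-1) = ((115 + 103) + (4/3 + (-5)² + 8*(-5))) - (-6)*√(-1) = (218 + (4/3 + 25 - 40)) - (-6)*I = (218 - 41/3) + 6*I = 613/3 + 6*I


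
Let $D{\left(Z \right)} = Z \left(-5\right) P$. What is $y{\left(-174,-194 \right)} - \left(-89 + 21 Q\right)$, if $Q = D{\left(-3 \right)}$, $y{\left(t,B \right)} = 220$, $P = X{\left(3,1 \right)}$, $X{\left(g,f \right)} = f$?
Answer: $-6$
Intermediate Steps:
$P = 1$
$D{\left(Z \right)} = - 5 Z$ ($D{\left(Z \right)} = Z \left(-5\right) 1 = - 5 Z 1 = - 5 Z$)
$Q = 15$ ($Q = \left(-5\right) \left(-3\right) = 15$)
$y{\left(-174,-194 \right)} - \left(-89 + 21 Q\right) = 220 + \left(89 - 315\right) = 220 - 226 = -6$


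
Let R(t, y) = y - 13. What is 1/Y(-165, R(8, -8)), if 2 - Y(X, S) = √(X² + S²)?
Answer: -1/13831 - 3*√3074/27662 ≈ -0.0060853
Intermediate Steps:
R(t, y) = -13 + y
Y(X, S) = 2 - √(S² + X²) (Y(X, S) = 2 - √(X² + S²) = 2 - √(S² + X²))
1/Y(-165, R(8, -8)) = 1/(2 - √((-13 - 8)² + (-165)²)) = 1/(2 - √((-21)² + 27225)) = 1/(2 - √(441 + 27225)) = 1/(2 - √27666) = 1/(2 - 3*√3074)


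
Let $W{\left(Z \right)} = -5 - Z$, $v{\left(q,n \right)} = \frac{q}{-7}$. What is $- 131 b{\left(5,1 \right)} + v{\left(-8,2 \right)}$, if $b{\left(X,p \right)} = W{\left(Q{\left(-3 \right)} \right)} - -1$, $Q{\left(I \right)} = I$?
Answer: $\frac{925}{7} \approx 132.14$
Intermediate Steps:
$v{\left(q,n \right)} = - \frac{q}{7}$ ($v{\left(q,n \right)} = q \left(- \frac{1}{7}\right) = - \frac{q}{7}$)
$b{\left(X,p \right)} = -1$ ($b{\left(X,p \right)} = \left(-5 - -3\right) - -1 = \left(-5 + 3\right) + 1 = -2 + 1 = -1$)
$- 131 b{\left(5,1 \right)} + v{\left(-8,2 \right)} = \left(-131\right) \left(-1\right) - - \frac{8}{7} = 131 + \frac{8}{7} = \frac{925}{7}$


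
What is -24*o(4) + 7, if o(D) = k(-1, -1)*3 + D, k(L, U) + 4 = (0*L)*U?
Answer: 199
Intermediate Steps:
k(L, U) = -4 (k(L, U) = -4 + (0*L)*U = -4 + 0*U = -4 + 0 = -4)
o(D) = -12 + D (o(D) = -4*3 + D = -12 + D)
-24*o(4) + 7 = -24*(-12 + 4) + 7 = -24*(-8) + 7 = 192 + 7 = 199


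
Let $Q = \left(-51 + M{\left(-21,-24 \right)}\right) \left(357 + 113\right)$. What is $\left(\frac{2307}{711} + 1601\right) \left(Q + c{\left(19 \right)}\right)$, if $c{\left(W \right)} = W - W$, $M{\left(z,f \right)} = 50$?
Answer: $- \frac{178696820}{237} \approx -7.54 \cdot 10^{5}$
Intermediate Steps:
$c{\left(W \right)} = 0$
$Q = -470$ ($Q = \left(-51 + 50\right) \left(357 + 113\right) = \left(-1\right) 470 = -470$)
$\left(\frac{2307}{711} + 1601\right) \left(Q + c{\left(19 \right)}\right) = \left(\frac{2307}{711} + 1601\right) \left(-470 + 0\right) = \left(2307 \cdot \frac{1}{711} + 1601\right) \left(-470\right) = \left(\frac{769}{237} + 1601\right) \left(-470\right) = \frac{380206}{237} \left(-470\right) = - \frac{178696820}{237}$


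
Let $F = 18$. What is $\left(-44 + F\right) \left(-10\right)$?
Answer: $260$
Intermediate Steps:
$\left(-44 + F\right) \left(-10\right) = \left(-44 + 18\right) \left(-10\right) = \left(-26\right) \left(-10\right) = 260$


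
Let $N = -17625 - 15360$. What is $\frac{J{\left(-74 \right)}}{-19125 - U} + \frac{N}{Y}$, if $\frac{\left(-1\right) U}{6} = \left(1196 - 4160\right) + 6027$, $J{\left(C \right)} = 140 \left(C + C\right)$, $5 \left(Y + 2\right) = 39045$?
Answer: $\frac{137121245}{5831829} \approx 23.513$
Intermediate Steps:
$Y = 7807$ ($Y = -2 + \frac{1}{5} \cdot 39045 = -2 + 7809 = 7807$)
$J{\left(C \right)} = 280 C$ ($J{\left(C \right)} = 140 \cdot 2 C = 280 C$)
$U = -18378$ ($U = - 6 \left(\left(1196 - 4160\right) + 6027\right) = - 6 \left(-2964 + 6027\right) = \left(-6\right) 3063 = -18378$)
$N = -32985$
$\frac{J{\left(-74 \right)}}{-19125 - U} + \frac{N}{Y} = \frac{280 \left(-74\right)}{-19125 - -18378} - \frac{32985}{7807} = - \frac{20720}{-19125 + 18378} - \frac{32985}{7807} = - \frac{20720}{-747} - \frac{32985}{7807} = \left(-20720\right) \left(- \frac{1}{747}\right) - \frac{32985}{7807} = \frac{20720}{747} - \frac{32985}{7807} = \frac{137121245}{5831829}$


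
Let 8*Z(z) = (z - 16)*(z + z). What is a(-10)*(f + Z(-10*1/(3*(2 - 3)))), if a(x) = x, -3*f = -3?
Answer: 860/9 ≈ 95.556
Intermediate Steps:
f = 1 (f = -1/3*(-3) = 1)
Z(z) = z*(-16 + z)/4 (Z(z) = ((z - 16)*(z + z))/8 = ((-16 + z)*(2*z))/8 = (2*z*(-16 + z))/8 = z*(-16 + z)/4)
a(-10)*(f + Z(-10*1/(3*(2 - 3)))) = -10*(1 + (-10*1/(3*(2 - 3)))*(-16 - 10*1/(3*(2 - 3)))/4) = -10*(1 + (-10/((-1*3)))*(-16 - 10/((-1*3)))/4) = -10*(1 + (-10/(-3))*(-16 - 10/(-3))/4) = -10*(1 + (-10*(-1/3))*(-16 - 10*(-1/3))/4) = -10*(1 + (1/4)*(10/3)*(-16 + 10/3)) = -10*(1 + (1/4)*(10/3)*(-38/3)) = -10*(1 - 95/9) = -10*(-86/9) = 860/9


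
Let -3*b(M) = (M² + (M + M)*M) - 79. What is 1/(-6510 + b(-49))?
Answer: -3/26654 ≈ -0.00011255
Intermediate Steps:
b(M) = 79/3 - M² (b(M) = -((M² + (M + M)*M) - 79)/3 = -((M² + (2*M)*M) - 79)/3 = -((M² + 2*M²) - 79)/3 = -(3*M² - 79)/3 = -(-79 + 3*M²)/3 = 79/3 - M²)
1/(-6510 + b(-49)) = 1/(-6510 + (79/3 - 1*(-49)²)) = 1/(-6510 + (79/3 - 1*2401)) = 1/(-6510 + (79/3 - 2401)) = 1/(-6510 - 7124/3) = 1/(-26654/3) = -3/26654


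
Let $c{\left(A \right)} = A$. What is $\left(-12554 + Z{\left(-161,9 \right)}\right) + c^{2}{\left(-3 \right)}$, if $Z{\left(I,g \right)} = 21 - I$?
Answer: $-12363$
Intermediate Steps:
$\left(-12554 + Z{\left(-161,9 \right)}\right) + c^{2}{\left(-3 \right)} = \left(-12554 + \left(21 - -161\right)\right) + \left(-3\right)^{2} = \left(-12554 + \left(21 + 161\right)\right) + 9 = \left(-12554 + 182\right) + 9 = -12372 + 9 = -12363$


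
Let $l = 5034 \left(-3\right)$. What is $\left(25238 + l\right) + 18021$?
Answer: $28157$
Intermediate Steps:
$l = -15102$
$\left(25238 + l\right) + 18021 = \left(25238 - 15102\right) + 18021 = 10136 + 18021 = 28157$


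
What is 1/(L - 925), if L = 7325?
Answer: 1/6400 ≈ 0.00015625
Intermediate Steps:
1/(L - 925) = 1/(7325 - 925) = 1/6400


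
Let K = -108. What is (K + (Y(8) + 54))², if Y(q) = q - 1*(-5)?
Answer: 1681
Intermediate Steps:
Y(q) = 5 + q (Y(q) = q + 5 = 5 + q)
(K + (Y(8) + 54))² = (-108 + ((5 + 8) + 54))² = (-108 + (13 + 54))² = (-108 + 67)² = (-41)² = 1681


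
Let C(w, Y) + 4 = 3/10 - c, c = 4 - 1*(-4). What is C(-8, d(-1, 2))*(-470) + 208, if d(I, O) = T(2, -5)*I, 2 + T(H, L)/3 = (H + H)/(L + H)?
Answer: 5707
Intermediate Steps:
c = 8 (c = 4 + 4 = 8)
T(H, L) = -6 + 6*H/(H + L) (T(H, L) = -6 + 3*((H + H)/(L + H)) = -6 + 3*((2*H)/(H + L)) = -6 + 3*(2*H/(H + L)) = -6 + 6*H/(H + L))
d(I, O) = -10*I (d(I, O) = (-6*(-5)/(2 - 5))*I = (-6*(-5)/(-3))*I = (-6*(-5)*(-1/3))*I = -10*I)
C(w, Y) = -117/10 (C(w, Y) = -4 + (3/10 - 1*8) = -4 + (3*(1/10) - 8) = -4 + (3/10 - 8) = -4 - 77/10 = -117/10)
C(-8, d(-1, 2))*(-470) + 208 = -117/10*(-470) + 208 = 5499 + 208 = 5707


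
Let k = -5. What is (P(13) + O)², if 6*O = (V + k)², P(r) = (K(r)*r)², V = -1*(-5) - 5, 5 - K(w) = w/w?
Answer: 264030001/36 ≈ 7.3342e+6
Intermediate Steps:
K(w) = 4 (K(w) = 5 - w/w = 5 - 1*1 = 5 - 1 = 4)
V = 0 (V = 5 - 5 = 0)
P(r) = 16*r² (P(r) = (4*r)² = 16*r²)
O = 25/6 (O = (0 - 5)²/6 = (⅙)*(-5)² = (⅙)*25 = 25/6 ≈ 4.1667)
(P(13) + O)² = (16*13² + 25/6)² = (16*169 + 25/6)² = (2704 + 25/6)² = (16249/6)² = 264030001/36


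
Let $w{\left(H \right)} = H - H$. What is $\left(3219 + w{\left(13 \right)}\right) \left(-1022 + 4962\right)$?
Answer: $12682860$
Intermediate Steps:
$w{\left(H \right)} = 0$
$\left(3219 + w{\left(13 \right)}\right) \left(-1022 + 4962\right) = \left(3219 + 0\right) \left(-1022 + 4962\right) = 3219 \cdot 3940 = 12682860$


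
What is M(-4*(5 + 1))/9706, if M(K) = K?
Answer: -12/4853 ≈ -0.0024727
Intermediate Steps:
M(-4*(5 + 1))/9706 = -4*(5 + 1)/9706 = -4*6*(1/9706) = -24*1/9706 = -12/4853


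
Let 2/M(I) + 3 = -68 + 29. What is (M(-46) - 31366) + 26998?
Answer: -91729/21 ≈ -4368.0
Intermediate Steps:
M(I) = -1/21 (M(I) = 2/(-3 + (-68 + 29)) = 2/(-3 - 39) = 2/(-42) = 2*(-1/42) = -1/21)
(M(-46) - 31366) + 26998 = (-1/21 - 31366) + 26998 = -658687/21 + 26998 = -91729/21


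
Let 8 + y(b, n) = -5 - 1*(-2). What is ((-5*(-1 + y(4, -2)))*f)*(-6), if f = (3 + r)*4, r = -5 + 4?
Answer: -2880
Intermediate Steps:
r = -1
y(b, n) = -11 (y(b, n) = -8 + (-5 - 1*(-2)) = -8 + (-5 + 2) = -8 - 3 = -11)
f = 8 (f = (3 - 1)*4 = 2*4 = 8)
((-5*(-1 + y(4, -2)))*f)*(-6) = (-5*(-1 - 11)*8)*(-6) = (-5*(-12)*8)*(-6) = (60*8)*(-6) = 480*(-6) = -2880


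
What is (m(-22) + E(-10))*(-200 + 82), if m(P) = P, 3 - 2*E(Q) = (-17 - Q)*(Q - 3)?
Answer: 7788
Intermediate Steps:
E(Q) = 3/2 - (-17 - Q)*(-3 + Q)/2 (E(Q) = 3/2 - (-17 - Q)*(Q - 3)/2 = 3/2 - (-17 - Q)*(-3 + Q)/2)
(m(-22) + E(-10))*(-200 + 82) = (-22 + (-24 + (½)*(-10)² + 7*(-10)))*(-200 + 82) = (-22 + (-24 + (½)*100 - 70))*(-118) = (-22 + (-24 + 50 - 70))*(-118) = (-22 - 44)*(-118) = -66*(-118) = 7788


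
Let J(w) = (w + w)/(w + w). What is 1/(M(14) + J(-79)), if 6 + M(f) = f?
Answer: ⅑ ≈ 0.11111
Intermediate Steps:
M(f) = -6 + f
J(w) = 1 (J(w) = (2*w)/((2*w)) = (2*w)*(1/(2*w)) = 1)
1/(M(14) + J(-79)) = 1/((-6 + 14) + 1) = 1/(8 + 1) = 1/9 = ⅑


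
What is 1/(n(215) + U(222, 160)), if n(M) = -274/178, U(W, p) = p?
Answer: 89/14103 ≈ 0.0063107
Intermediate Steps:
n(M) = -137/89 (n(M) = -274*1/178 = -137/89)
1/(n(215) + U(222, 160)) = 1/(-137/89 + 160) = 1/(14103/89) = 89/14103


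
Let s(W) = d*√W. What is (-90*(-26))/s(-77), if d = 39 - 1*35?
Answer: -585*I*√77/77 ≈ -66.667*I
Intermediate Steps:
d = 4 (d = 39 - 35 = 4)
s(W) = 4*√W
(-90*(-26))/s(-77) = (-90*(-26))/((4*√(-77))) = 2340/((4*(I*√77))) = 2340/((4*I*√77)) = 2340*(-I*√77/308) = -585*I*√77/77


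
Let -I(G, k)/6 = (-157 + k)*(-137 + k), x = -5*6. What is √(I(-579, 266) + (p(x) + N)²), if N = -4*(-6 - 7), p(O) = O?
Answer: I*√83882 ≈ 289.62*I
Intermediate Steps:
x = -30
I(G, k) = -6*(-157 + k)*(-137 + k)
N = 52 (N = -4*(-13) = 52)
√(I(-579, 266) + (p(x) + N)²) = √((-129054 - 6*266² + 1764*266) + (-30 + 52)²) = √((-129054 - 6*70756 + 469224) + 22²) = √((-129054 - 424536 + 469224) + 484) = √(-84366 + 484) = √(-83882) = I*√83882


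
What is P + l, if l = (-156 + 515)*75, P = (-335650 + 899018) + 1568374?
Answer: 2158667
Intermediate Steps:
P = 2131742 (P = 563368 + 1568374 = 2131742)
l = 26925 (l = 359*75 = 26925)
P + l = 2131742 + 26925 = 2158667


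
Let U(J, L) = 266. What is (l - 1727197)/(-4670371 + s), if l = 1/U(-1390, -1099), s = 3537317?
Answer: 459434401/301392364 ≈ 1.5244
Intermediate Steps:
l = 1/266 ≈ 0.0037594
(l - 1727197)/(-4670371 + s) = (1/266 - 1727197)/(-4670371 + 3537317) = -459434401/266/(-1133054) = -459434401/266*(-1/1133054) = 459434401/301392364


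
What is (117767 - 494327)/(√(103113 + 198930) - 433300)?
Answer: 23309064000/26821226851 + 376560*√302043/187748587957 ≈ 0.87016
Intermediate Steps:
(117767 - 494327)/(√(103113 + 198930) - 433300) = -376560/(√302043 - 433300) = -376560/(-433300 + √302043)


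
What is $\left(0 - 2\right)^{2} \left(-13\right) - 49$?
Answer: $-101$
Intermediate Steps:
$\left(0 - 2\right)^{2} \left(-13\right) - 49 = \left(-2\right)^{2} \left(-13\right) - 49 = 4 \left(-13\right) - 49 = -52 - 49 = -101$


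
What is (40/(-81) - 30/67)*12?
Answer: -20440/1809 ≈ -11.299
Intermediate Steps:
(40/(-81) - 30/67)*12 = (40*(-1/81) - 30*1/67)*12 = (-40/81 - 30/67)*12 = -5110/5427*12 = -20440/1809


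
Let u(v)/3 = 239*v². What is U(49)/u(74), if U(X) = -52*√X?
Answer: -91/981573 ≈ -9.2708e-5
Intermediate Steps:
u(v) = 717*v² (u(v) = 3*(239*v²) = 717*v²)
U(49)/u(74) = (-52*√49)/((717*74²)) = (-52*7)/((717*5476)) = -364/3926292 = -364*1/3926292 = -91/981573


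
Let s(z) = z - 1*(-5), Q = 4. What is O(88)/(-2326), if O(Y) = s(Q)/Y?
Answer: -9/204688 ≈ -4.3969e-5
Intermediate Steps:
s(z) = 5 + z (s(z) = z + 5 = 5 + z)
O(Y) = 9/Y (O(Y) = (5 + 4)/Y = 9/Y)
O(88)/(-2326) = (9/88)/(-2326) = (9*(1/88))*(-1/2326) = (9/88)*(-1/2326) = -9/204688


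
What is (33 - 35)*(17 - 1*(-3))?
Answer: -40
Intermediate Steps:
(33 - 35)*(17 - 1*(-3)) = -2*(17 + 3) = -2*20 = -40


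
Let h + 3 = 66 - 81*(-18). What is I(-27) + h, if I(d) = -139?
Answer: 1382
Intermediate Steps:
h = 1521 (h = -3 + (66 - 81*(-18)) = -3 + (66 + 1458) = -3 + 1524 = 1521)
I(-27) + h = -139 + 1521 = 1382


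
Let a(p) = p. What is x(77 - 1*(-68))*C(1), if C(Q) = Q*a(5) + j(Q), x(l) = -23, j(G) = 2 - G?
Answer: -138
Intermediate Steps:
C(Q) = 2 + 4*Q (C(Q) = Q*5 + (2 - Q) = 5*Q + (2 - Q) = 2 + 4*Q)
x(77 - 1*(-68))*C(1) = -23*(2 + 4*1) = -23*(2 + 4) = -23*6 = -138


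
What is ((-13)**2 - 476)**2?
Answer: 94249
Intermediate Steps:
((-13)**2 - 476)**2 = (169 - 476)**2 = (-307)**2 = 94249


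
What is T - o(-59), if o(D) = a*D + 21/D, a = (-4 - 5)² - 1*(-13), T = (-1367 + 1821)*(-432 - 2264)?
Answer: -71887821/59 ≈ -1.2184e+6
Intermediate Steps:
T = -1223984 (T = 454*(-2696) = -1223984)
a = 94 (a = (-9)² + 13 = 81 + 13 = 94)
o(D) = 21/D + 94*D (o(D) = 94*D + 21/D = 21/D + 94*D)
T - o(-59) = -1223984 - (21/(-59) + 94*(-59)) = -1223984 - (21*(-1/59) - 5546) = -1223984 - (-21/59 - 5546) = -1223984 - 1*(-327235/59) = -1223984 + 327235/59 = -71887821/59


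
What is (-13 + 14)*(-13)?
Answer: -13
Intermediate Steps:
(-13 + 14)*(-13) = 1*(-13) = -13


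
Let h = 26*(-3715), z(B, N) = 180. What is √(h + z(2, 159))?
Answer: I*√96410 ≈ 310.5*I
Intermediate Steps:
h = -96590
√(h + z(2, 159)) = √(-96590 + 180) = √(-96410) = I*√96410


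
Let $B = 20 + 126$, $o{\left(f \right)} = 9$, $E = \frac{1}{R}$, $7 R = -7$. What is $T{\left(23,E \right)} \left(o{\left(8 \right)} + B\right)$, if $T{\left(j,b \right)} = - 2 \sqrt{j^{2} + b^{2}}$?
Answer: $- 310 \sqrt{530} \approx -7136.7$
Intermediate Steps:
$R = -1$ ($R = \frac{1}{7} \left(-7\right) = -1$)
$E = -1$ ($E = \frac{1}{-1} = -1$)
$T{\left(j,b \right)} = - 2 \sqrt{b^{2} + j^{2}}$
$B = 146$
$T{\left(23,E \right)} \left(o{\left(8 \right)} + B\right) = - 2 \sqrt{\left(-1\right)^{2} + 23^{2}} \left(9 + 146\right) = - 2 \sqrt{1 + 529} \cdot 155 = - 2 \sqrt{530} \cdot 155 = - 310 \sqrt{530}$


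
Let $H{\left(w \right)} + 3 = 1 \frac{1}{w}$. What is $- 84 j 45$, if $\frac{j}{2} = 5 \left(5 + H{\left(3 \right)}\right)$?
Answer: $-88200$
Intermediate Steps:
$H{\left(w \right)} = -3 + \frac{1}{w}$ ($H{\left(w \right)} = -3 + 1 \frac{1}{w} = -3 + \frac{1}{w}$)
$j = \frac{70}{3}$ ($j = 2 \cdot 5 \left(5 - \left(3 - \frac{1}{3}\right)\right) = 2 \cdot 5 \left(5 + \left(-3 + \frac{1}{3}\right)\right) = 2 \cdot 5 \left(5 - \frac{8}{3}\right) = 2 \cdot 5 \cdot \frac{7}{3} = 2 \cdot \frac{35}{3} = \frac{70}{3} \approx 23.333$)
$- 84 j 45 = \left(-84\right) \frac{70}{3} \cdot 45 = \left(-1960\right) 45 = -88200$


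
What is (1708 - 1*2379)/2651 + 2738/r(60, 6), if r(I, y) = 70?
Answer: 327794/8435 ≈ 38.861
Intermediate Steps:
(1708 - 1*2379)/2651 + 2738/r(60, 6) = (1708 - 1*2379)/2651 + 2738/70 = (1708 - 2379)*(1/2651) + 2738*(1/70) = -671*1/2651 + 1369/35 = -61/241 + 1369/35 = 327794/8435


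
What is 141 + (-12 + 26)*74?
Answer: 1177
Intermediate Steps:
141 + (-12 + 26)*74 = 141 + 14*74 = 141 + 1036 = 1177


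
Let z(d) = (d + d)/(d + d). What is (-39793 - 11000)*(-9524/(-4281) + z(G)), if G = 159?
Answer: -233732455/1427 ≈ -1.6379e+5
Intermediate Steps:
z(d) = 1 (z(d) = (2*d)/((2*d)) = (2*d)*(1/(2*d)) = 1)
(-39793 - 11000)*(-9524/(-4281) + z(G)) = (-39793 - 11000)*(-9524/(-4281) + 1) = -50793*(-9524*(-1/4281) + 1) = -50793*(9524/4281 + 1) = -50793*13805/4281 = -233732455/1427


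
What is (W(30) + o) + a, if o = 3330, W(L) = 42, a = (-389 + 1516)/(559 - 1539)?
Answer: 67417/20 ≈ 3370.9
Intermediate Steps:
a = -23/20 (a = 1127/(-980) = 1127*(-1/980) = -23/20 ≈ -1.1500)
(W(30) + o) + a = (42 + 3330) - 23/20 = 3372 - 23/20 = 67417/20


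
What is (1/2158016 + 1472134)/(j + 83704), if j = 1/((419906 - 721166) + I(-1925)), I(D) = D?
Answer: 963185008436271825/54765692486517824 ≈ 17.587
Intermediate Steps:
j = -1/303185 (j = 1/((419906 - 721166) - 1925) = 1/(-301260 - 1925) = 1/(-303185) = -1/303185 ≈ -3.2983e-6)
(1/2158016 + 1472134)/(j + 83704) = (1/2158016 + 1472134)/(-1/303185 + 83704) = (1/2158016 + 1472134)/(25377797239/303185) = (3176888726145/2158016)*(303185/25377797239) = 963185008436271825/54765692486517824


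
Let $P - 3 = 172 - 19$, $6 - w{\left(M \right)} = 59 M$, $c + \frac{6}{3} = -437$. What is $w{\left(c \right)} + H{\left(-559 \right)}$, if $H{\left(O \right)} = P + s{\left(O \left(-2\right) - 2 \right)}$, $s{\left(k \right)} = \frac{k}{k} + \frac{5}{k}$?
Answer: $\frac{29087429}{1116} \approx 26064.0$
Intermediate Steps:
$c = -439$ ($c = -2 - 437 = -439$)
$w{\left(M \right)} = 6 - 59 M$
$s{\left(k \right)} = 1 + \frac{5}{k}$
$P = 156$ ($P = 3 + \left(172 - 19\right) = 3 + 153 = 156$)
$H{\left(O \right)} = 156 + \frac{3 - 2 O}{-2 - 2 O}$ ($H{\left(O \right)} = 156 + \frac{5 + \left(O \left(-2\right) - 2\right)}{O \left(-2\right) - 2} = 156 + \frac{5 - \left(2 + 2 O\right)}{- 2 O - 2} = 156 + \frac{5 - \left(2 + 2 O\right)}{-2 - 2 O} = 156 + \frac{3 - 2 O}{-2 - 2 O}$)
$w{\left(c \right)} + H{\left(-559 \right)} = \left(6 - -25901\right) + \frac{309 + 314 \left(-559\right)}{2 \left(1 - 559\right)} = \left(6 + 25901\right) + \frac{309 - 175526}{2 \left(-558\right)} = 25907 + \frac{1}{2} \left(- \frac{1}{558}\right) \left(-175217\right) = 25907 + \frac{175217}{1116} = \frac{29087429}{1116}$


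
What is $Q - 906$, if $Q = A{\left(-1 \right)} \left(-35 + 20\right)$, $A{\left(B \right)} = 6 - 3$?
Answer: $-951$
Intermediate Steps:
$A{\left(B \right)} = 3$ ($A{\left(B \right)} = 6 - 3 = 3$)
$Q = -45$ ($Q = 3 \left(-35 + 20\right) = 3 \left(-15\right) = -45$)
$Q - 906 = -45 - 906 = -951$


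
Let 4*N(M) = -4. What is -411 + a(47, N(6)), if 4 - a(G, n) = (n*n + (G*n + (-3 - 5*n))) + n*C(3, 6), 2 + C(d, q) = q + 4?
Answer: -355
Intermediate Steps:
N(M) = -1 (N(M) = (¼)*(-4) = -1)
C(d, q) = 2 + q (C(d, q) = -2 + (q + 4) = -2 + (4 + q) = 2 + q)
a(G, n) = 7 - n² - 3*n - G*n (a(G, n) = 4 - ((n*n + (G*n + (-3 - 5*n))) + n*(2 + 6)) = 4 - ((n² + (-3 - 5*n + G*n)) + n*8) = 4 - ((-3 + n² - 5*n + G*n) + 8*n) = 4 - (-3 + n² + 3*n + G*n) = 4 + (3 - n² - 3*n - G*n) = 7 - n² - 3*n - G*n)
-411 + a(47, N(6)) = -411 + (7 - 1*(-1)² - 3*(-1) - 1*47*(-1)) = -411 + (7 - 1*1 + 3 + 47) = -411 + (7 - 1 + 3 + 47) = -411 + 56 = -355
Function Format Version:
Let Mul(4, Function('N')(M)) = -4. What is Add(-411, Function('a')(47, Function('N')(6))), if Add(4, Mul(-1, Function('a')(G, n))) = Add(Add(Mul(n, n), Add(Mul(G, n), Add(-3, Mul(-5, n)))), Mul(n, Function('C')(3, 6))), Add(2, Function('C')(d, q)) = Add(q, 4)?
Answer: -355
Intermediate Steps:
Function('N')(M) = -1 (Function('N')(M) = Mul(Rational(1, 4), -4) = -1)
Function('C')(d, q) = Add(2, q) (Function('C')(d, q) = Add(-2, Add(q, 4)) = Add(-2, Add(4, q)) = Add(2, q))
Function('a')(G, n) = Add(7, Mul(-1, Pow(n, 2)), Mul(-3, n), Mul(-1, G, n)) (Function('a')(G, n) = Add(4, Mul(-1, Add(Add(Mul(n, n), Add(Mul(G, n), Add(-3, Mul(-5, n)))), Mul(n, Add(2, 6))))) = Add(4, Mul(-1, Add(Add(Pow(n, 2), Add(-3, Mul(-5, n), Mul(G, n))), Mul(n, 8)))) = Add(4, Mul(-1, Add(Add(-3, Pow(n, 2), Mul(-5, n), Mul(G, n)), Mul(8, n)))) = Add(4, Mul(-1, Add(-3, Pow(n, 2), Mul(3, n), Mul(G, n)))) = Add(4, Add(3, Mul(-1, Pow(n, 2)), Mul(-3, n), Mul(-1, G, n))) = Add(7, Mul(-1, Pow(n, 2)), Mul(-3, n), Mul(-1, G, n)))
Add(-411, Function('a')(47, Function('N')(6))) = Add(-411, Add(7, Mul(-1, Pow(-1, 2)), Mul(-3, -1), Mul(-1, 47, -1))) = Add(-411, Add(7, Mul(-1, 1), 3, 47)) = Add(-411, Add(7, -1, 3, 47)) = Add(-411, 56) = -355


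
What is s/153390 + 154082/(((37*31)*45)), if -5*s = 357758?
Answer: 3323583691/1319537475 ≈ 2.5187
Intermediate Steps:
s = -357758/5 (s = -⅕*357758 = -357758/5 ≈ -71552.)
s/153390 + 154082/(((37*31)*45)) = -357758/5/153390 + 154082/(((37*31)*45)) = -357758/5*1/153390 + 154082/((1147*45)) = -178879/383475 + 154082/51615 = 3323583691/1319537475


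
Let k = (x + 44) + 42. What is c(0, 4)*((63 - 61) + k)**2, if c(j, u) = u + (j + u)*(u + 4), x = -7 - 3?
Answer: 219024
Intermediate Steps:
x = -10
c(j, u) = u + (4 + u)*(j + u) (c(j, u) = u + (j + u)*(4 + u) = u + (4 + u)*(j + u))
k = 76 (k = (-10 + 44) + 42 = 34 + 42 = 76)
c(0, 4)*((63 - 61) + k)**2 = (4**2 + 4*0 + 5*4 + 0*4)*((63 - 61) + 76)**2 = (16 + 0 + 20 + 0)*(2 + 76)**2 = 36*78**2 = 36*6084 = 219024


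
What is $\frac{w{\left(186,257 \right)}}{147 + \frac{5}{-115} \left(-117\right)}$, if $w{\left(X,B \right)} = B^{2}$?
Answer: $\frac{1519127}{3498} \approx 434.28$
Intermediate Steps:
$\frac{w{\left(186,257 \right)}}{147 + \frac{5}{-115} \left(-117\right)} = \frac{257^{2}}{147 + \frac{5}{-115} \left(-117\right)} = \frac{66049}{147 + 5 \left(- \frac{1}{115}\right) \left(-117\right)} = \frac{66049}{147 - - \frac{117}{23}} = \frac{66049}{147 + \frac{117}{23}} = \frac{66049}{\frac{3498}{23}} = 66049 \cdot \frac{23}{3498} = \frac{1519127}{3498}$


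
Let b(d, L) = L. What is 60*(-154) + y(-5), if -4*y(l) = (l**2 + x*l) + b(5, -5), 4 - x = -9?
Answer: -36915/4 ≈ -9228.8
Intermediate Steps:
x = 13 (x = 4 - 1*(-9) = 4 + 9 = 13)
y(l) = 5/4 - 13*l/4 - l**2/4 (y(l) = -((l**2 + 13*l) - 5)/4 = -(-5 + l**2 + 13*l)/4 = 5/4 - 13*l/4 - l**2/4)
60*(-154) + y(-5) = 60*(-154) + (5/4 - 13/4*(-5) - 1/4*(-5)**2) = -9240 + (5/4 + 65/4 - 1/4*25) = -9240 + (5/4 + 65/4 - 25/4) = -9240 + 45/4 = -36915/4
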